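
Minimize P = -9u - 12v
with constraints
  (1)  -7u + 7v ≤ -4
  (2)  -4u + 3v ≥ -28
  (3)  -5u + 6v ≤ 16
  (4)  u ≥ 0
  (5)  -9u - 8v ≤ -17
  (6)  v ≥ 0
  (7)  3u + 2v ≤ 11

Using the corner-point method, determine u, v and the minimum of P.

u = 17/7, v = 13/7, minimum P = -309/7

Vertices and P = -9u - 12v:
  (151/119, 83/119) → P = -2355/119
  (17/7, 13/7) → P = -309/7
  (17/9, 0) → P = -17
  (11/3, 0) → P = -33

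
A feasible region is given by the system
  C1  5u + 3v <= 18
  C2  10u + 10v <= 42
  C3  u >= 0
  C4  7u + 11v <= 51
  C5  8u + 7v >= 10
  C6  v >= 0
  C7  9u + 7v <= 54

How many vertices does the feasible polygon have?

5

Intersecting each pair of boundary lines and keeping only the points that satisfy every inequality leaves:
  (27/10, 3/2)
  (18/5, 0)
  (0, 21/5)
  (0, 10/7)
  (5/4, 0)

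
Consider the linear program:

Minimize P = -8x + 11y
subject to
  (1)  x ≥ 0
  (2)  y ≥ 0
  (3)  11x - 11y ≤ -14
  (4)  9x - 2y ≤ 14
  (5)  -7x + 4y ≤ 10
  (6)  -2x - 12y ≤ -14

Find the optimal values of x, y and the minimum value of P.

x = 0, y = 14/11, minimum P = 14

Feasible corners and P = -8x + 11y:
  (0, 14/11) → P = 14
  (0, 5/2) → P = 55/2
  (26/11, 40/11) → P = 232/11
  (38/11, 94/11) → P = 730/11

The binding constraints are x = 0 and 11x - 11y = -14.
Solving simultaneously gives x = 0, y = 14/11.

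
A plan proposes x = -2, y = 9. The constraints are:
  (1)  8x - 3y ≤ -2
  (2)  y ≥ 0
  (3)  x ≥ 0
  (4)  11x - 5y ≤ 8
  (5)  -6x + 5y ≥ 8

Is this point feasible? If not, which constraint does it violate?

not feasible — violates (3)

Constraint (3): x = -2, which is not ≥ 0. All other constraints are satisfied.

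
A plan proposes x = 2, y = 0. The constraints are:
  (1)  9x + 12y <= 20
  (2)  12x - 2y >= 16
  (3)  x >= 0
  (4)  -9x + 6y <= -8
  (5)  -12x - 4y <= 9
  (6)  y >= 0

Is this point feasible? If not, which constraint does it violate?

(1): 18 ≤ 20 ✓
(2): 24 ≥ 16 ✓
(3): 2 ≥ 0 ✓
(4): -18 ≤ -8 ✓
(5): -24 ≤ 9 ✓
(6): 0 ≥ 0 ✓

feasible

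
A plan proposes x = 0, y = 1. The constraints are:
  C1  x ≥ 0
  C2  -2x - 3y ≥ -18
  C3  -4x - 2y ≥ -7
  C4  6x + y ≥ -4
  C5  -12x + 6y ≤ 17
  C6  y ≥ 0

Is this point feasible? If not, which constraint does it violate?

feasible

C1: 0 ≥ 0 ✓
C2: -3 ≥ -18 ✓
C3: -2 ≥ -7 ✓
C4: 1 ≥ -4 ✓
C5: 6 ≤ 17 ✓
C6: 1 ≥ 0 ✓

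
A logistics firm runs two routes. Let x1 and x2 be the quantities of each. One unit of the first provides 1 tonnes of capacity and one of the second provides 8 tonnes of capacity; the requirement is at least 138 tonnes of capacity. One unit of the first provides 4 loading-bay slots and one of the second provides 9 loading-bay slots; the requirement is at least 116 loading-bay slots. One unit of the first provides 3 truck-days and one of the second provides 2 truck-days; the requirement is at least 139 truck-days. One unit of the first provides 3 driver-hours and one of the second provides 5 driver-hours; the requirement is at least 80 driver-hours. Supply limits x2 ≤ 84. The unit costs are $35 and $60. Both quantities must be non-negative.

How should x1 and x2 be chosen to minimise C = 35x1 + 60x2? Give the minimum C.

x1 = 38, x2 = 25/2, minimum C = 2080

Corner points and C = 35x1 + 60x2:
  (0, 139/2) → C = 4170
  (0, 84) → C = 5040
  (138, 0) → C = 4830
  (38, 25/2) → C = 2080
The feasible region is unbounded (it extends along (1, 0)), but C strictly increases along every unbounded feasible direction, so there is no improving ray and the minimum is attained at a vertex.

At the optimal vertex, x1 + 8x2 = 138 and 3x1 + 2x2 = 139.
Solving simultaneously gives x1 = 38, x2 = 25/2.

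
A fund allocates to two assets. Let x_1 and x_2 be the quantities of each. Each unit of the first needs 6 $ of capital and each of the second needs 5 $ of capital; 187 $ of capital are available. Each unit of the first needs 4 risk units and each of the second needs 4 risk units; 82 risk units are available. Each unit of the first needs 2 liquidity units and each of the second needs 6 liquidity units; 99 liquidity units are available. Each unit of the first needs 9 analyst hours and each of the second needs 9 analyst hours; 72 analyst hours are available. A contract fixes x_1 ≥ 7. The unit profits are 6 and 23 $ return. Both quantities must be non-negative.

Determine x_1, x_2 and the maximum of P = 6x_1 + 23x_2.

Corner points and P = 6x_1 + 23x_2:
  (8, 0) → P = 48
  (7, 0) → P = 42
  (7, 1) → P = 65

The binding constraints are 9x_1 + 9x_2 = 72 and x_1 = 7.
Solving simultaneously gives x_1 = 7, x_2 = 1.

x_1 = 7, x_2 = 1, maximum P = 65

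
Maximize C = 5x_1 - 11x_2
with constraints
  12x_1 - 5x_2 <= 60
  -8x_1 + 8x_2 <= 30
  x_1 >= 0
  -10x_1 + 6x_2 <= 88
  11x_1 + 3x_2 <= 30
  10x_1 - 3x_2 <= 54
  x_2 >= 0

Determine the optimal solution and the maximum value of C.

x_1 = 30/11, x_2 = 0, maximum C = 150/11

Vertices and C = 5x_1 - 11x_2:
  (0, 15/4) → C = -165/4
  (75/56, 285/56) → C = -345/7
  (0, 0) → C = 0
  (30/11, 0) → C = 150/11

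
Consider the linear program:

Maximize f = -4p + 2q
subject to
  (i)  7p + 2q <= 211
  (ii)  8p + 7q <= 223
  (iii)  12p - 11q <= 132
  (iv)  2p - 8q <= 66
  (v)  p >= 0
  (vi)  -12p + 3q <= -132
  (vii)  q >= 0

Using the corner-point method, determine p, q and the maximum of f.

p = 59/4, q = 15, maximum f = -29

Extreme points and f = -4p + 2q:
  (3377/172, 405/43) → f = -2567/43
  (59/4, 15) → f = -29
  (11, 0) → f = -44

At the optimal vertex, 8p + 7q = 223 and -12p + 3q = -132.
Solving simultaneously gives p = 59/4, q = 15.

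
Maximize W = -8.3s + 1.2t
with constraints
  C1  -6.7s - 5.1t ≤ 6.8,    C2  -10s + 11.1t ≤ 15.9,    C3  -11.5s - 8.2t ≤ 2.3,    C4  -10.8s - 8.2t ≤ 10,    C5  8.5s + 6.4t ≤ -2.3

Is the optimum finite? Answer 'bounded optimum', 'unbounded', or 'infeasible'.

Feasible corners and W = -8.3s + 1.2t:
  (34, -46) → W = -337.4
  (3179/47, -4239/47) → W = -62945/94
  (11, -644/41) → W = -45161/410
  (69/65, -23/13) → W = -7107/650
The feasible region has finitely many vertices and no improving ray; the maximum is -7107/650 at (69/65, -23/13).

bounded optimum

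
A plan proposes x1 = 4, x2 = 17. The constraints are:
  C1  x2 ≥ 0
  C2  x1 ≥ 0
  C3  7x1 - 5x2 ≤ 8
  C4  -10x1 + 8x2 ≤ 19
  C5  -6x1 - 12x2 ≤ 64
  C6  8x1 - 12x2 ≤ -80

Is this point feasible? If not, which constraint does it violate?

not feasible — violates C4

Constraint C4: -10x1 + 8x2 = 96, which is not ≤ 19. All other constraints are satisfied.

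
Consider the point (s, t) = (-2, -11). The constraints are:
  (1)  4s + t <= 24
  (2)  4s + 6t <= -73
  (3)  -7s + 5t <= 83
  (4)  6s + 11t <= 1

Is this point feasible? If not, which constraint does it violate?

(1): -19 ≤ 24 ✓
(2): -74 ≤ -73 ✓
(3): -41 ≤ 83 ✓
(4): -133 ≤ 1 ✓

feasible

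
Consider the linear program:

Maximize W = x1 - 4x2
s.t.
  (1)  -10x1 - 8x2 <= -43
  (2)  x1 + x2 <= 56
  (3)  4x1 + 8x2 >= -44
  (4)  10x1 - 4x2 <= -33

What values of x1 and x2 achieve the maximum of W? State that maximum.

Corner points and W = x1 - 4x2:
  (-405/2, 517/2) → W = -2473/2
  (-23/30, 19/3) → W = -261/10
  (191/14, 593/14) → W = -2181/14

The optimum lies where -10x1 - 8x2 = -43 and 10x1 - 4x2 = -33.
Solving simultaneously gives x1 = -23/30, x2 = 19/3.

x1 = -23/30, x2 = 19/3, maximum W = -261/10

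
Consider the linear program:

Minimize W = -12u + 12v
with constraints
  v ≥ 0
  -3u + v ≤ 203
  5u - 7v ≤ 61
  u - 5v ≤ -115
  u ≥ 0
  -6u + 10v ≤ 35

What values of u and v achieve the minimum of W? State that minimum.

Extreme points and W = -12u + 12v:
  (185/3, 106/3) → W = -316
  (855/8, 541/8) → W = -471
  (195/4, 131/4) → W = -192

u = 855/8, v = 541/8, minimum W = -471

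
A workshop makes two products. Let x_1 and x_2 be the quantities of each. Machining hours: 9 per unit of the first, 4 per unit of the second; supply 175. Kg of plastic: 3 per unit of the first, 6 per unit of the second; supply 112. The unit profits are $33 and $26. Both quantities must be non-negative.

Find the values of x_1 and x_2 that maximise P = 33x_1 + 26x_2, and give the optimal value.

x_1 = 43/3, x_2 = 23/2, maximum P = 772

Corner points and P = 33x_1 + 26x_2:
  (0, 0) → P = 0
  (0, 56/3) → P = 1456/3
  (175/9, 0) → P = 1925/3
  (43/3, 23/2) → P = 772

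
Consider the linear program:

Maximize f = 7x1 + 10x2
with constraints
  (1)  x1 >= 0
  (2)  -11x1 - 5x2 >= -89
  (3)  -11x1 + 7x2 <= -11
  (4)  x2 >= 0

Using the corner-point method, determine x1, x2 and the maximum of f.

x1 = 113/22, x2 = 13/2, maximum f = 2221/22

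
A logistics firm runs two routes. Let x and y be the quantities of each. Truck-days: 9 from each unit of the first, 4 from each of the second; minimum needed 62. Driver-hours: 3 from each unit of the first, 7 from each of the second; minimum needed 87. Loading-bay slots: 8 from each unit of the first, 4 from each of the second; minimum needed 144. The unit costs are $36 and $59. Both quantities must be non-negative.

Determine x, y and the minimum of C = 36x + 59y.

x = 15, y = 6, minimum C = 894

Corner points and C = 36x + 59y:
  (0, 36) → C = 2124
  (29, 0) → C = 1044
  (15, 6) → C = 894
The feasible region is unbounded (it extends along (0, 1), (1, 0)), but C strictly increases along every unbounded feasible direction, so there is no improving ray and the minimum is attained at a vertex.

The binding constraints are 3x + 7y = 87 and 8x + 4y = 144.
Solving simultaneously gives x = 15, y = 6.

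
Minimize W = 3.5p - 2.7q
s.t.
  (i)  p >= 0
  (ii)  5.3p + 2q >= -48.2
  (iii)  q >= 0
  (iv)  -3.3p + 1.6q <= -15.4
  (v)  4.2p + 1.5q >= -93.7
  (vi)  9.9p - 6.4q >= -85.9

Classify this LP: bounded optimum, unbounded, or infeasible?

From the feasible point (14/3, 0), moving in the direction (6.4, 9.9) keeps every constraint satisfied while W decreases without bound.

unbounded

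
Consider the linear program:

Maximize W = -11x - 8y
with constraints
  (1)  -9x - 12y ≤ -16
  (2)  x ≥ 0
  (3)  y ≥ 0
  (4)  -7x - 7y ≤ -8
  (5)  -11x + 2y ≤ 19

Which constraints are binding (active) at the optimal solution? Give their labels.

(1) and (2)

Extreme points and W = -11x - 8y:
  (0, 4/3) → W = -32/3
  (16/9, 0) → W = -176/9
  (0, 19/2) → W = -76
The feasible region is unbounded (it extends along (1, 0), (2, 11)), but W strictly decreases along every unbounded feasible direction, so there is no improving ray and the maximum is attained at a vertex.

The maximum is at (0, 4/3). Substituting into each constraint, equality holds for (1) and (2); the remaining constraints have slack.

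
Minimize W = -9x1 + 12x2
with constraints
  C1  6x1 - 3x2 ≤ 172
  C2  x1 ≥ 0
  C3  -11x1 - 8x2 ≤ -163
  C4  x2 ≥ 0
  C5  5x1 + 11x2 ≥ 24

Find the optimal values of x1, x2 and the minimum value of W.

x1 = 86/3, x2 = 0, minimum W = -258

Extreme points and W = -9x1 + 12x2:
  (86/3, 0) → W = -258
  (0, 163/8) → W = 489/2
  (163/11, 0) → W = -1467/11
The feasible region is unbounded (it extends along (0, 1), (1, 2)), but W strictly increases along every unbounded feasible direction, so there is no improving ray and the minimum is attained at a vertex.

At the optimal vertex, 6x1 - 3x2 = 172 and x2 = 0.
Solving simultaneously gives x1 = 86/3, x2 = 0.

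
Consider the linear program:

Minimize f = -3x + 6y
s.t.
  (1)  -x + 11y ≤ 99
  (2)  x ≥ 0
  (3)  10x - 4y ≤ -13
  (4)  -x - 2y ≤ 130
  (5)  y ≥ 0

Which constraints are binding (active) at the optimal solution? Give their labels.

Extreme points and f = -3x + 6y:
  (0, 9) → f = 54
  (253/106, 977/106) → f = 5103/106
  (0, 13/4) → f = 39/2

The minimum is at (0, 13/4). Substituting into each constraint, equality holds for (2) and (3); the remaining constraints have slack.

(2) and (3)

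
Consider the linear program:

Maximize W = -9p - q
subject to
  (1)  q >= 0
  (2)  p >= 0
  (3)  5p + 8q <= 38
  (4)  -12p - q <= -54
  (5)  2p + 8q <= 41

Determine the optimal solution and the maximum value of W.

p = 9/2, q = 0, maximum W = -81/2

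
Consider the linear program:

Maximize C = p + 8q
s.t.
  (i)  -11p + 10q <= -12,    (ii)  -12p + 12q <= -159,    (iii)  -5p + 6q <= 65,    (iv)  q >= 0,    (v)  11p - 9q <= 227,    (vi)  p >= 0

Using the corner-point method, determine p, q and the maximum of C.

Corner points and C = p + 8q:
  (53/4, 0) → C = 53/4
  (431/8, 325/8) → C = 3031/8
  (227/11, 0) → C = 227/11

p = 431/8, q = 325/8, maximum C = 3031/8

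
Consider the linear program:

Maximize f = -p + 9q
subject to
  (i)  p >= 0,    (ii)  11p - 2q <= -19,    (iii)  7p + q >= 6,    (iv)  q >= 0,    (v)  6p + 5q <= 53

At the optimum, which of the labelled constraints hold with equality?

Feasible corners and f = -p + 9q:
  (0, 19/2) → f = 171/2
  (0, 53/5) → f = 477/5
  (11/67, 697/67) → f = 6262/67

The maximum is at (0, 53/5). Substituting into each constraint, equality holds for (i) and (v); the remaining constraints have slack.

(i) and (v)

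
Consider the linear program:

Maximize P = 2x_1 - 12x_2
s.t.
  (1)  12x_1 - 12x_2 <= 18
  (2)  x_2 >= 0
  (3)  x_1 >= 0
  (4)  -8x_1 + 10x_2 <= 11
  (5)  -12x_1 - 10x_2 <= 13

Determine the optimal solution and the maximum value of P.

x_1 = 3/2, x_2 = 0, maximum P = 3

Vertices and P = 2x_1 - 12x_2:
  (3/2, 0) → P = 3
  (13, 23/2) → P = -112
  (0, 0) → P = 0
  (0, 11/10) → P = -66/5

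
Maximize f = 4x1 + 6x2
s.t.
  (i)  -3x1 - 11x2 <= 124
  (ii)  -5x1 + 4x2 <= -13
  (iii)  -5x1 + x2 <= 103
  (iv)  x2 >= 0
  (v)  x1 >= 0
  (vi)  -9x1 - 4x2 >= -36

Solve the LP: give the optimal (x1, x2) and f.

x1 = 7/2, x2 = 9/8, maximum f = 83/4

Corner points and f = 4x1 + 6x2:
  (13/5, 0) → f = 52/5
  (7/2, 9/8) → f = 83/4
  (4, 0) → f = 16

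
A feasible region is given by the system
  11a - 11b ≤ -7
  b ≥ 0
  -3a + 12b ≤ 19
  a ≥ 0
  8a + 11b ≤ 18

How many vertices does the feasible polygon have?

4

Intersecting each pair of boundary lines and keeping only the points that satisfy every inequality leaves:
  (0, 7/11)
  (11/19, 254/209)
  (0, 19/12)
  (7/129, 206/129)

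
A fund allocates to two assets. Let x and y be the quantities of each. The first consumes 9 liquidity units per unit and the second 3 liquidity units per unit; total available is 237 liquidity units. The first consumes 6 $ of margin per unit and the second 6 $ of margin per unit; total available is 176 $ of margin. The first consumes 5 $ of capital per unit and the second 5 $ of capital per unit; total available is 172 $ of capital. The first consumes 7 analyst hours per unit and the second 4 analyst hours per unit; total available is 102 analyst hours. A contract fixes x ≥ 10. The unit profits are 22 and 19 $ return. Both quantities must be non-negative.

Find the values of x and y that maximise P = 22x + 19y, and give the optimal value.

Vertices and P = 22x + 19y:
  (102/7, 0) → P = 2244/7
  (10, 0) → P = 220
  (10, 8) → P = 372

x = 10, y = 8, maximum P = 372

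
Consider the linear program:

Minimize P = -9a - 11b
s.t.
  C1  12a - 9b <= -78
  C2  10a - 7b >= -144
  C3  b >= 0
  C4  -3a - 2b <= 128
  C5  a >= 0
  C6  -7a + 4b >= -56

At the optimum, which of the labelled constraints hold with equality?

Corner points and P = -9a - 11b:
  (0, 26/3) → P = -286/3
  (272/5, 406/5) → P = -6914/5
  (0, 144/7) → P = -1584/7
  (968/9, 1568/9) → P = -25960/9

The minimum is at (968/9, 1568/9). Substituting into each constraint, equality holds for C2 and C6; the remaining constraints have slack.

C2 and C6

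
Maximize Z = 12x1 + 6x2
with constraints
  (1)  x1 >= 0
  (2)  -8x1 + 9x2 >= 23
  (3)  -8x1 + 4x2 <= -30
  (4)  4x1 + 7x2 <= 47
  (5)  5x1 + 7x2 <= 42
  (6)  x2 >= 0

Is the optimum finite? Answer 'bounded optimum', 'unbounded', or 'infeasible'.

infeasible

The boundaries x1 = 0 and -8x1 + 9x2 = 23 meet at (0, 23/9), but that point violates -8x1 + 4x2 ≤ -30. Every candidate vertex is excluded by some other constraint, so the feasible region is empty.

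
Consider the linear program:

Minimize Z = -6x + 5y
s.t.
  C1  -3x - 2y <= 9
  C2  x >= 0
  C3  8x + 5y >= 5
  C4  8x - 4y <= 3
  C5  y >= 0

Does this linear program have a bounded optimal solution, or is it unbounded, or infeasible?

bounded optimum

Corner points and Z = -6x + 5y:
  (0, 1) → Z = 5
  (35/72, 2/9) → Z = -65/36
The feasible region has finitely many vertices and no improving ray; the minimum is -65/36 at (35/72, 2/9).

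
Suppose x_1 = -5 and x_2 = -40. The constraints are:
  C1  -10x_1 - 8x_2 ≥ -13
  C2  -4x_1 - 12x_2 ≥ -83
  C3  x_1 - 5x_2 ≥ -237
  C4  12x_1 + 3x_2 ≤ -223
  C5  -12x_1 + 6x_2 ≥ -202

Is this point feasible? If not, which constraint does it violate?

Constraint C4: 12x_1 + 3x_2 = -180, which is not ≤ -223. All other constraints are satisfied.

not feasible — violates C4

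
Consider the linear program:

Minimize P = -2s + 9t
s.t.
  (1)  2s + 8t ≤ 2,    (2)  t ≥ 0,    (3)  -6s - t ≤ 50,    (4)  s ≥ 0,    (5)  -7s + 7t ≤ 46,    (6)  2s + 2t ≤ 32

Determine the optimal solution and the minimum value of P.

s = 1, t = 0, minimum P = -2

Corner points and P = -2s + 9t:
  (1, 0) → P = -2
  (0, 1/4) → P = 9/4
  (0, 0) → P = 0

At the optimal vertex, 2s + 8t = 2 and t = 0.
Solving simultaneously gives s = 1, t = 0.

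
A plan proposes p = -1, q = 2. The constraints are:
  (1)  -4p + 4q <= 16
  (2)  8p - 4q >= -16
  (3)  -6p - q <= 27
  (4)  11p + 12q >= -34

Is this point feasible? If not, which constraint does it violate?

(1): 12 ≤ 16 ✓
(2): -16 ≥ -16 ✓
(3): 4 ≤ 27 ✓
(4): 13 ≥ -34 ✓

feasible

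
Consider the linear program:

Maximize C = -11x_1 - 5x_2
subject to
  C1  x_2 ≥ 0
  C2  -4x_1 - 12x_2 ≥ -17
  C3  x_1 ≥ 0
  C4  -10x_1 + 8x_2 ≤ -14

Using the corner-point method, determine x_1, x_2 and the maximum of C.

x_1 = 7/5, x_2 = 0, maximum C = -77/5

Corner points and C = -11x_1 - 5x_2:
  (17/4, 0) → C = -187/4
  (7/5, 0) → C = -77/5
  (2, 3/4) → C = -103/4

The binding constraints are x_2 = 0 and -10x_1 + 8x_2 = -14.
Solving simultaneously gives x_1 = 7/5, x_2 = 0.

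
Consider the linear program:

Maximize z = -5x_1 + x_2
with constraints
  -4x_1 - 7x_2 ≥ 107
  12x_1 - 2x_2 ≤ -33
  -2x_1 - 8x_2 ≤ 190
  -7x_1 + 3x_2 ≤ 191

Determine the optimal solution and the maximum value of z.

The optimum lies where -2x_1 - 8x_2 = 190 and -7x_1 + 3x_2 = 191.
Solving simultaneously gives x_1 = -1049/31, x_2 = -474/31.

x_1 = -1049/31, x_2 = -474/31, maximum z = 4771/31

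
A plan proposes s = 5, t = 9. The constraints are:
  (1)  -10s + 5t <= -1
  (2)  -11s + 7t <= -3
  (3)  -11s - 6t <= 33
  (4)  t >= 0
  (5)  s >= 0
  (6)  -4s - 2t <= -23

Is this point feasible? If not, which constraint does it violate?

Constraint (2): -11s + 7t = 8, which is not ≤ -3. All other constraints are satisfied.

not feasible — violates (2)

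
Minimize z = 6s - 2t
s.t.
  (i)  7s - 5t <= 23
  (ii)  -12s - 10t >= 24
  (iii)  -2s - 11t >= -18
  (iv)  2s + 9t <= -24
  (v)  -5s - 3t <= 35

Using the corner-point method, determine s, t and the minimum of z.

Vertices and z = 6s - 2t:
  (11/13, -222/65) → z = 774/65
  (-53/23, -180/23) → z = 42/23
  (3/11, -30/11) → z = 78/11
  (-81/13, -50/39) → z = -1358/39

s = -81/13, t = -50/39, minimum z = -1358/39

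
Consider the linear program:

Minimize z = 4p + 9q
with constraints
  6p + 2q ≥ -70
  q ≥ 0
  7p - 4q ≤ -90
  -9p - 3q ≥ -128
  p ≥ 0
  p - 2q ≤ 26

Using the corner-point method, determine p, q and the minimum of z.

p = 0, q = 45/2, minimum z = 405/2

Extreme points and z = 4p + 9q:
  (242/57, 1706/57) → z = 16322/57
  (0, 45/2) → z = 405/2
  (0, 128/3) → z = 384

The optimum lies where 7p - 4q = -90 and p = 0.
Solving simultaneously gives p = 0, q = 45/2.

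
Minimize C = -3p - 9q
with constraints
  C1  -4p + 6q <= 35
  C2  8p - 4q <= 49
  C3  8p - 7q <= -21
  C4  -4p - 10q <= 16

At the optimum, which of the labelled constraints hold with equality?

C1 and C3

Extreme points and C = -3p - 9q:
  (119/20, 49/5) → C = -2121/20
  (-223/32, 19/16) → C = 327/32
  (-161/54, -11/27) → C = 227/18

The minimum is at (119/20, 49/5). Substituting into each constraint, equality holds for C1 and C3; the remaining constraints have slack.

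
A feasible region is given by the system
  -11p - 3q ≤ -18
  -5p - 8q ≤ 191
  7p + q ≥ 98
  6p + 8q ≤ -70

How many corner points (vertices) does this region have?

Pairwise boundary intersections that survive every other constraint:
  (325/17, -609/17)
  (121, -199/2)
  (427/25, -539/25)

3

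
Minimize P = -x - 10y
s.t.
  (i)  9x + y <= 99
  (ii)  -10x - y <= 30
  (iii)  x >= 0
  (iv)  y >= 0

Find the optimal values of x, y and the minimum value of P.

The optimum lies where 9x + y = 99 and x = 0.
Solving simultaneously gives x = 0, y = 99.

x = 0, y = 99, minimum P = -990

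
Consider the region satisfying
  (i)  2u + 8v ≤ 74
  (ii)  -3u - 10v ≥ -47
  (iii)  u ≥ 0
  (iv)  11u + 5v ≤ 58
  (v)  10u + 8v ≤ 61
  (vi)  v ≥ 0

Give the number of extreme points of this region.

5

Of the 15 pairwise boundary intersections, those satisfying every inequality are:
  (0, 47/10)
  (117/38, 287/76)
  (0, 0)
  (159/38, 91/38)
  (58/11, 0)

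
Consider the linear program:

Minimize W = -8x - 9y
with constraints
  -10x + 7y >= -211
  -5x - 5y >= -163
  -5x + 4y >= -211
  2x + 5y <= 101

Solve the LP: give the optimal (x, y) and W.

x = 62/3, y = 179/15, minimum W = -4091/15

The feasible region is unbounded (it extends along (-5, 2), (-4, -5)), but W strictly increases along every unbounded feasible direction, so there is no improving ray and the minimum is attained at a vertex.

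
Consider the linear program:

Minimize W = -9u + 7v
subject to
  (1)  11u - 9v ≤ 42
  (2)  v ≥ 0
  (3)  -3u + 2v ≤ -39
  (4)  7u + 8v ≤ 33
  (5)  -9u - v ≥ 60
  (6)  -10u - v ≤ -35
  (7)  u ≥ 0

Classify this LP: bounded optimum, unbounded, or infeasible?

infeasible

The boundaries -10u - v = -35 and u = 0 meet at (0, 35), but that point violates -3u + 2v ≤ -39. Every candidate vertex is excluded by some other constraint, so the feasible region is empty.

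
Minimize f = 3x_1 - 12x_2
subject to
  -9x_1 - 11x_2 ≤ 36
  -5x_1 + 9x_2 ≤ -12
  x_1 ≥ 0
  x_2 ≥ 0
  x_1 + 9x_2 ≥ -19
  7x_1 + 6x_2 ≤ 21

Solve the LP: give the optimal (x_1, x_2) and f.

Extreme points and f = 3x_1 - 12x_2:
  (12/5, 0) → f = 36/5
  (87/31, 7/31) → f = 177/31
  (3, 0) → f = 9

x_1 = 87/31, x_2 = 7/31, minimum f = 177/31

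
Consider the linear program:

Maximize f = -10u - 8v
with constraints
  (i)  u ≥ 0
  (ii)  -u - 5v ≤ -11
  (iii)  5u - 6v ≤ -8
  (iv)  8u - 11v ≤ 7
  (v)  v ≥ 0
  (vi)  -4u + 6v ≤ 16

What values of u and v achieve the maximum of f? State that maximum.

Feasible corners and f = -10u - 8v:
  (0, 11/5) → f = -88/5
  (0, 8/3) → f = -64/3
  (26/31, 63/31) → f = -764/31
  (8, 8) → f = -144

The binding constraints are u = 0 and -u - 5v = -11.
Solving simultaneously gives u = 0, v = 11/5.

u = 0, v = 11/5, maximum f = -88/5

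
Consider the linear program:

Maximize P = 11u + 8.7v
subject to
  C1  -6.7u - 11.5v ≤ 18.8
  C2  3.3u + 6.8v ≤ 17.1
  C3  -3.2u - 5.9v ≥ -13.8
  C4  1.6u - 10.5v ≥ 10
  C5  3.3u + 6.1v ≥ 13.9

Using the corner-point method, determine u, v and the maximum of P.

u = 43.4, v = -21.2, maximum P = 292.96

Extreme points and P = 11u + 8.7v:
  (10195/2152, -62/269) → P = 539149/10760
  (217/5, -106/5) → P = 7324/25
  (20695/4441, -1076/4441) → P = 1091419/22205

At the optimal vertex, -3.2u - 5.9v = -13.8 and 3.3u + 6.1v = 13.9.
Solving simultaneously gives u = 217/5, v = -106/5.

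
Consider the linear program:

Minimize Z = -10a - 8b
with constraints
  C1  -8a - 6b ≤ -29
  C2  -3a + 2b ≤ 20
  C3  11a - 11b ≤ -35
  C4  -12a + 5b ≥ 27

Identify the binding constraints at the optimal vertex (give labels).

C2 and C4

Vertices and Z = -10a - 8b:
  (-31/17, 247/34) → Z = -678/17
  (-17/112, 141/28) → Z = -2171/56
  (46/9, 53/3) → Z = -1732/9

The minimum is at (46/9, 53/3). Substituting into each constraint, equality holds for C2 and C4; the remaining constraints have slack.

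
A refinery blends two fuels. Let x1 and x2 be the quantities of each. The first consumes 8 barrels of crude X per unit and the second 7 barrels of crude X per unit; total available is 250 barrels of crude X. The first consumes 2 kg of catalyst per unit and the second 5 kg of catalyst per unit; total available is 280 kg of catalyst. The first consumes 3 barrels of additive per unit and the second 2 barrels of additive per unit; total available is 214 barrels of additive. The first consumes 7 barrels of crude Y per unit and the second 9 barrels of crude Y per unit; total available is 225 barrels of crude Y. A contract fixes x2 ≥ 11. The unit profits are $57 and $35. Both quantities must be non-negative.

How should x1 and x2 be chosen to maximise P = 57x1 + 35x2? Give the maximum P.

x1 = 18, x2 = 11, maximum P = 1411

Feasible corners and P = 57x1 + 35x2:
  (0, 25) → P = 875
  (0, 11) → P = 385
  (18, 11) → P = 1411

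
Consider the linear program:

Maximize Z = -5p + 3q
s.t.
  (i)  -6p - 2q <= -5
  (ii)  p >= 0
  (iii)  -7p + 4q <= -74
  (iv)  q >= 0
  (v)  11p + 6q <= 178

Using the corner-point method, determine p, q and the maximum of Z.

p = 578/43, q = 216/43, maximum Z = -2242/43

Feasible corners and Z = -5p + 3q:
  (74/7, 0) → Z = -370/7
  (578/43, 216/43) → Z = -2242/43
  (178/11, 0) → Z = -890/11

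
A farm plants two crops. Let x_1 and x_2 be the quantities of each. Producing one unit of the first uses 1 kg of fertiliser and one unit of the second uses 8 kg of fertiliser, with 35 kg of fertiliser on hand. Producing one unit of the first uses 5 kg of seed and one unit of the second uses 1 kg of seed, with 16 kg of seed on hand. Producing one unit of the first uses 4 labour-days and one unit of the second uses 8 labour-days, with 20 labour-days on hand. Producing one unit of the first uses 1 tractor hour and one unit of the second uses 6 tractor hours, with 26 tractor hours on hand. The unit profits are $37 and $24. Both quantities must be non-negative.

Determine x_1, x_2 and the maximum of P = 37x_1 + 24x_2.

x_1 = 3, x_2 = 1, maximum P = 135

Corner points and P = 37x_1 + 24x_2:
  (0, 0) → P = 0
  (0, 5/2) → P = 60
  (16/5, 0) → P = 592/5
  (3, 1) → P = 135

At the optimal vertex, 5x_1 + x_2 = 16 and 4x_1 + 8x_2 = 20.
Solving simultaneously gives x_1 = 3, x_2 = 1.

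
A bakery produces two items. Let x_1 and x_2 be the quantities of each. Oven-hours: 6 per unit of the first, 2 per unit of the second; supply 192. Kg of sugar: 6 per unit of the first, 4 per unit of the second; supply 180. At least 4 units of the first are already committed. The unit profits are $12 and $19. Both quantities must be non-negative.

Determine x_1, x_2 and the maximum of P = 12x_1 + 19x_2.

x_1 = 4, x_2 = 39, maximum P = 789

Extreme points and P = 12x_1 + 19x_2:
  (30, 0) → P = 360
  (4, 0) → P = 48
  (4, 39) → P = 789

The binding constraints are 6x_1 + 4x_2 = 180 and x_1 = 4.
Solving simultaneously gives x_1 = 4, x_2 = 39.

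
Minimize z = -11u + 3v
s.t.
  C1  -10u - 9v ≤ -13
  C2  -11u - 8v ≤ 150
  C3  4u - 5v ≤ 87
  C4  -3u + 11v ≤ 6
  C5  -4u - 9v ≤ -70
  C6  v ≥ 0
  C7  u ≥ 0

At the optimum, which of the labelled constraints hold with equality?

C3 and C4

Vertices and z = -11u + 3v:
  (987/29, 285/29) → z = -10002/29
  (87/4, 0) → z = -957/4
  (716/71, 234/71) → z = -7174/71
  (35/2, 0) → z = -385/2

The minimum is at (987/29, 285/29). Substituting into each constraint, equality holds for C3 and C4; the remaining constraints have slack.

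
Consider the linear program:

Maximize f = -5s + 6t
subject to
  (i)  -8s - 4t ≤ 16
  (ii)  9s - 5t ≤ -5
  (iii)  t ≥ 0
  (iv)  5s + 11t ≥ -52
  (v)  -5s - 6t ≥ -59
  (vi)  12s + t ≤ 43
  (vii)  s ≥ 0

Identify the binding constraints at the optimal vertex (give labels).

Extreme points and f = -5s + 6t:
  (70/23, 149/23) → f = 544/23
  (0, 1) → f = 6
  (199/67, 493/67) → f = 1963/67
  (0, 59/6) → f = 59

The maximum is at (0, 59/6). Substituting into each constraint, equality holds for (v) and (vii); the remaining constraints have slack.

(v) and (vii)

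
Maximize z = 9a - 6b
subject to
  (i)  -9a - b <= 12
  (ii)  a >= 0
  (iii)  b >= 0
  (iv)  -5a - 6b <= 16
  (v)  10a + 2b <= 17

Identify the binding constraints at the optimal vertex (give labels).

Corner points and z = 9a - 6b:
  (0, 0) → z = 0
  (0, 17/2) → z = -51
  (17/10, 0) → z = 153/10

The maximum is at (17/10, 0). Substituting into each constraint, equality holds for (iii) and (v); the remaining constraints have slack.

(iii) and (v)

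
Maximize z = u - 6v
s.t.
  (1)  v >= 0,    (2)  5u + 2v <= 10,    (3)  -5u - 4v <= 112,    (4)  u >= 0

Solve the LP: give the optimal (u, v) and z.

u = 2, v = 0, maximum z = 2

Corner points and z = u - 6v:
  (2, 0) → z = 2
  (0, 0) → z = 0
  (0, 5) → z = -30

At the optimal vertex, v = 0 and 5u + 2v = 10.
Solving simultaneously gives u = 2, v = 0.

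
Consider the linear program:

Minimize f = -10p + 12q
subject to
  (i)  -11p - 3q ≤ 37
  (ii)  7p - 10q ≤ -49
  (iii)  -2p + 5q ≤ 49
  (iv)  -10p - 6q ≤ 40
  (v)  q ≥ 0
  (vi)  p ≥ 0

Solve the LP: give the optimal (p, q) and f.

p = 49/3, q = 49/3, minimum f = 98/3

Feasible corners and f = -10p + 12q:
  (49/3, 49/3) → f = 98/3
  (0, 49/10) → f = 294/5
  (0, 49/5) → f = 588/5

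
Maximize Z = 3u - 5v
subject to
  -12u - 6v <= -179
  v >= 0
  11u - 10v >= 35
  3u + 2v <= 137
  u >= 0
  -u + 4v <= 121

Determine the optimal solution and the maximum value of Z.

The binding constraints are v = 0 and 3u + 2v = 137.
Solving simultaneously gives u = 137/3, v = 0.

u = 137/3, v = 0, maximum Z = 137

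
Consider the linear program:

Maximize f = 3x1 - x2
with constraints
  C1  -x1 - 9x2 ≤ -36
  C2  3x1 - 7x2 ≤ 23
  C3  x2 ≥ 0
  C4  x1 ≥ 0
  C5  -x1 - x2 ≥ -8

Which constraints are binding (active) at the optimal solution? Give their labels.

C1 and C5

Extreme points and f = 3x1 - x2:
  (0, 4) → f = -4
  (9/2, 7/2) → f = 10
  (0, 8) → f = -8

The maximum is at (9/2, 7/2). Substituting into each constraint, equality holds for C1 and C5; the remaining constraints have slack.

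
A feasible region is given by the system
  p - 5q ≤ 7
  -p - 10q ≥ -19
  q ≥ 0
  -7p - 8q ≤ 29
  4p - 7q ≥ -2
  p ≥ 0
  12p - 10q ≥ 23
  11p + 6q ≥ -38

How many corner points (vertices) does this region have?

Pairwise boundary intersections that survive every other constraint:
  (11, 4/5)
  (7, 0)
  (42/13, 41/26)
  (23/12, 0)

4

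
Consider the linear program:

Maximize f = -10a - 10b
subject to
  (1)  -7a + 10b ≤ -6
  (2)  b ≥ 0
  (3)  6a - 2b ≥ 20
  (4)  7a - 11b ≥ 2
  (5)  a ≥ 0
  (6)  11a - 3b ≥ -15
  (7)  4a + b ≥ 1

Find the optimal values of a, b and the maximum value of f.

a = 10/3, b = 0, maximum f = -100/3

Feasible corners and f = -10a - 10b:
  (94/23, 52/23) → f = -1460/23
  (46/7, 4) → f = -740/7
  (10/3, 0) → f = -100/3
The feasible region is unbounded (it extends along (11, 7), (1, 0)), but f strictly decreases along every unbounded feasible direction, so there is no improving ray and the maximum is attained at a vertex.

At the optimal vertex, b = 0 and 6a - 2b = 20.
Solving simultaneously gives a = 10/3, b = 0.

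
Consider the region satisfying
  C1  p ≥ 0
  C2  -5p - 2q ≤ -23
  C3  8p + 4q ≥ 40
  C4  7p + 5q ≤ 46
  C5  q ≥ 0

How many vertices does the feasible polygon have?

Intersecting each pair of boundary lines and keeping only the points that satisfy every inequality leaves:
  (3, 4)
  (23/11, 69/11)
  (5, 0)
  (46/7, 0)

4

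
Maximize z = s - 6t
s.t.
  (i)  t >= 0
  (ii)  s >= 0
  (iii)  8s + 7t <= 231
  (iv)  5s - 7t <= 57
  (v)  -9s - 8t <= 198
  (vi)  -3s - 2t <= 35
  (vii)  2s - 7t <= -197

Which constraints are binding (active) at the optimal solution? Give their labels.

Extreme points and z = s - 6t:
  (0, 33) → z = -198
  (0, 197/7) → z = -1182/7
  (17/5, 1019/35) → z = -1199/7

The maximum is at (0, 197/7). Substituting into each constraint, equality holds for (ii) and (vii); the remaining constraints have slack.

(ii) and (vii)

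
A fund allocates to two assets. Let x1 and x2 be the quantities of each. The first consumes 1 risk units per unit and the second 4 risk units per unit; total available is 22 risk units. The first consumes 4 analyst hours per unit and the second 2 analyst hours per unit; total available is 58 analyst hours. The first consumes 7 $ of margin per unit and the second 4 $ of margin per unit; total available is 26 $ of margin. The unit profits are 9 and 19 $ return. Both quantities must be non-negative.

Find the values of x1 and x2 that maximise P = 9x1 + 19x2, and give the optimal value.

x1 = 2/3, x2 = 16/3, maximum P = 322/3

Extreme points and P = 9x1 + 19x2:
  (0, 0) → P = 0
  (0, 11/2) → P = 209/2
  (26/7, 0) → P = 234/7
  (2/3, 16/3) → P = 322/3

The optimum lies where x1 + 4x2 = 22 and 7x1 + 4x2 = 26.
Solving simultaneously gives x1 = 2/3, x2 = 16/3.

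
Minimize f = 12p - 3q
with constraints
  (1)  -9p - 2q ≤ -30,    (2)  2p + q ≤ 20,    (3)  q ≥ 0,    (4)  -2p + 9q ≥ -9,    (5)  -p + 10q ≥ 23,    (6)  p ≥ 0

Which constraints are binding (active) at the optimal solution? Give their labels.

Vertices and f = 12p - 3q:
  (127/46, 237/92) → f = 2337/92
  (0, 15) → f = -45
  (59/7, 22/7) → f = 642/7
  (0, 20) → f = -60

The minimum is at (0, 20). Substituting into each constraint, equality holds for (2) and (6); the remaining constraints have slack.

(2) and (6)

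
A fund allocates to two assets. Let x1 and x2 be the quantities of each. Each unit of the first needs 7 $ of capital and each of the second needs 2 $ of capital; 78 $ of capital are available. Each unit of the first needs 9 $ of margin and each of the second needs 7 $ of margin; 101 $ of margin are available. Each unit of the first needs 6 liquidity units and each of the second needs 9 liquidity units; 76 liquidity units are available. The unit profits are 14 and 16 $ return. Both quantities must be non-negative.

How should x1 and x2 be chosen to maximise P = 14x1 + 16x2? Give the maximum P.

x1 = 29/3, x2 = 2, maximum P = 502/3

Feasible corners and P = 14x1 + 16x2:
  (0, 0) → P = 0
  (0, 76/9) → P = 1216/9
  (78/7, 0) → P = 156
  (344/31, 5/31) → P = 4896/31
  (29/3, 2) → P = 502/3

At the optimal vertex, 9x1 + 7x2 = 101 and 6x1 + 9x2 = 76.
Solving simultaneously gives x1 = 29/3, x2 = 2.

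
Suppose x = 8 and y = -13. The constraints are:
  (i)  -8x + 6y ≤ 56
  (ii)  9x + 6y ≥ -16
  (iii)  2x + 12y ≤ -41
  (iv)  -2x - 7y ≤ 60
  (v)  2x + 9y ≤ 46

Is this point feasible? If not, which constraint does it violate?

Constraint (iv): -2x - 7y = 75, which is not ≤ 60. All other constraints are satisfied.

not feasible — violates (iv)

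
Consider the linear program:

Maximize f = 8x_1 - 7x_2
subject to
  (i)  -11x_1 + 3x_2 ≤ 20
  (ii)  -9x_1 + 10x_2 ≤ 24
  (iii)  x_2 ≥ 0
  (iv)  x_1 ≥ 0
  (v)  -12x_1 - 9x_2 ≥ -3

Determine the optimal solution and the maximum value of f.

x_1 = 1/4, x_2 = 0, maximum f = 2

Vertices and f = 8x_1 - 7x_2:
  (0, 0) → f = 0
  (1/4, 0) → f = 2
  (0, 1/3) → f = -7/3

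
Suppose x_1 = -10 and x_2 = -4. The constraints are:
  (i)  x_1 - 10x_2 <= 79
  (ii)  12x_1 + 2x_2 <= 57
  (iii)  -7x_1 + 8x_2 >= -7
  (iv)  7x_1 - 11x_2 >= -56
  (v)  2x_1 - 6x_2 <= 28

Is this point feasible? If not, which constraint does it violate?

feasible

(i): 30 ≤ 79 ✓
(ii): -128 ≤ 57 ✓
(iii): 38 ≥ -7 ✓
(iv): -26 ≥ -56 ✓
(v): 4 ≤ 28 ✓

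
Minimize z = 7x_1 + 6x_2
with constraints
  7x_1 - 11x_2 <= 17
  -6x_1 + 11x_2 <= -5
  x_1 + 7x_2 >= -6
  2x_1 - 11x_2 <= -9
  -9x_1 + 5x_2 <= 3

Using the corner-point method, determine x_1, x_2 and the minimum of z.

x_1 = 7/2, x_2 = 16/11, minimum z = 731/22

Corner points and z = 7x_1 + 6x_2:
  (12, 67/11) → z = 1326/11
  (26/5, 97/55) → z = 2584/55
  (7/2, 16/11) → z = 731/22

The optimum lies where -6x_1 + 11x_2 = -5 and 2x_1 - 11x_2 = -9.
Solving simultaneously gives x_1 = 7/2, x_2 = 16/11.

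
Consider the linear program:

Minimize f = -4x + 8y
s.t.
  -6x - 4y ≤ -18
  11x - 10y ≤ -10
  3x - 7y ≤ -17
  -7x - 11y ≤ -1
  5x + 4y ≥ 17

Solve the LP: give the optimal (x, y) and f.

Vertices and f = -4x + 8y:
  (1, 3) → f = 20
  (100/47, 157/47) → f = 856/47
  (51/47, 136/47) → f = 884/47
The feasible region is unbounded (it extends along (10, 11), (-2, 3)), but f strictly increases along every unbounded feasible direction, so there is no improving ray and the minimum is attained at a vertex.

x = 100/47, y = 157/47, minimum f = 856/47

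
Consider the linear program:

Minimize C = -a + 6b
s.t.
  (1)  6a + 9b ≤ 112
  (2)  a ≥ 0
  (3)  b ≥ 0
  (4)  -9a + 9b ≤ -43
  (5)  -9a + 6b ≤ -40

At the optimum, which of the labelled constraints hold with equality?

(1) and (3)

Vertices and C = -a + 6b:
  (56/3, 0) → C = -56/3
  (31/3, 50/9) → C = 23
  (43/9, 0) → C = -43/9

The minimum is at (56/3, 0). Substituting into each constraint, equality holds for (1) and (3); the remaining constraints have slack.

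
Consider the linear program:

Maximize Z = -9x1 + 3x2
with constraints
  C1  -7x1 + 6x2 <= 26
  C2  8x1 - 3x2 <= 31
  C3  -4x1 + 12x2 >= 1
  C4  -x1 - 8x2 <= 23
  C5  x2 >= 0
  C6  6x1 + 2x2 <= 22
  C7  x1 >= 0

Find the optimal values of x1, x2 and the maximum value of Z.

Feasible corners and Z = -9x1 + 3x2:
  (8/5, 31/5) → Z = 21/5
  (0, 13/3) → Z = 13
  (131/40, 47/40) → Z = -519/20
  (0, 1/12) → Z = 1/4

At the optimal vertex, -7x1 + 6x2 = 26 and x1 = 0.
Solving simultaneously gives x1 = 0, x2 = 13/3.

x1 = 0, x2 = 13/3, maximum Z = 13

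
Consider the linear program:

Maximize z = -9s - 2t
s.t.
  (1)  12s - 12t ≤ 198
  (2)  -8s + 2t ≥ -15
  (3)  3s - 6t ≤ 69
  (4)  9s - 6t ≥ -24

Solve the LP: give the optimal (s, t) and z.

Corner points and z = -9s - 2t:
  (-8/7, -169/14) → z = 241/7
  (23/5, 109/10) → z = -316/5
  (-31/2, -77/4) → z = 178

s = -31/2, t = -77/4, maximum z = 178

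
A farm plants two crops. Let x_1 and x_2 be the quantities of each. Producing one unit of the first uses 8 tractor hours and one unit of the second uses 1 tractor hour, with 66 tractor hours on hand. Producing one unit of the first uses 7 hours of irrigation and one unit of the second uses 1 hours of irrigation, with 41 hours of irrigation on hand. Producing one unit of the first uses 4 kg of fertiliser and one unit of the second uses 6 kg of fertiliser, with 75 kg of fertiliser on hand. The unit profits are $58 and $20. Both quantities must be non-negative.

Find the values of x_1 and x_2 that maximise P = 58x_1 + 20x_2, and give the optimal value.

Corner points and P = 58x_1 + 20x_2:
  (0, 0) → P = 0
  (0, 25/2) → P = 250
  (41/7, 0) → P = 2378/7
  (9/2, 19/2) → P = 451

The binding constraints are 7x_1 + x_2 = 41 and 4x_1 + 6x_2 = 75.
Solving simultaneously gives x_1 = 9/2, x_2 = 19/2.

x_1 = 9/2, x_2 = 19/2, maximum P = 451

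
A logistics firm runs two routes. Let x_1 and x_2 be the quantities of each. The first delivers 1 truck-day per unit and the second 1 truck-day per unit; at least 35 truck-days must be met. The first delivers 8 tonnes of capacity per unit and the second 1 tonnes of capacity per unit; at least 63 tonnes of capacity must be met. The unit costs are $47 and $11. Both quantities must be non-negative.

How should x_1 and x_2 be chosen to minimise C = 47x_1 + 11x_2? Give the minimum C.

x_1 = 4, x_2 = 31, minimum C = 529

Corner points and C = 47x_1 + 11x_2:
  (0, 63) → C = 693
  (35, 0) → C = 1645
  (4, 31) → C = 529
The feasible region is unbounded (it extends along (0, 1), (1, 0)), but C strictly increases along every unbounded feasible direction, so there is no improving ray and the minimum is attained at a vertex.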